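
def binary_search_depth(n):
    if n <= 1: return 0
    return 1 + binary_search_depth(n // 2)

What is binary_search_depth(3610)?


3610 / 2 = 1805
1805 / 2 = 902
902 / 2 = 451
451 / 2 = 225
225 / 2 = 112
112 / 2 = 56
56 / 2 = 28
28 / 2 = 14
14 / 2 = 7
7 / 2 = 3
3 / 2 = 1
Reached 1 after 11 halvings

11


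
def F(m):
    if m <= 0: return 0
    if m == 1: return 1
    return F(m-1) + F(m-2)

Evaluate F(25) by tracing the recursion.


Computing F(25) bottom-up:
F(0) = 0
F(1) = 1
F(2) = F(1) + F(0) = 1 + 0 = 1
F(3) = F(2) + F(1) = 1 + 1 = 2
F(4) = F(3) + F(2) = 2 + 1 = 3
F(5) = F(4) + F(3) = 3 + 2 = 5
F(6) = F(5) + F(4) = 5 + 3 = 8
F(7) = F(6) + F(5) = 8 + 5 = 13
F(8) = F(7) + F(6) = 13 + 8 = 21
F(9) = F(8) + F(7) = 21 + 13 = 34
F(10) = F(9) + F(8) = 34 + 21 = 55
F(11) = F(10) + F(9) = 55 + 34 = 89
F(12) = F(11) + F(10) = 89 + 55 = 144
F(13) = F(12) + F(11) = 144 + 89 = 233
F(14) = F(13) + F(12) = 233 + 144 = 377
F(15) = F(14) + F(13) = 377 + 233 = 610
F(16) = F(15) + F(14) = 610 + 377 = 987
F(17) = F(16) + F(15) = 987 + 610 = 1597
F(18) = F(17) + F(16) = 1597 + 987 = 2584
F(19) = F(18) + F(17) = 2584 + 1597 = 4181
F(20) = F(19) + F(18) = 4181 + 2584 = 6765
F(21) = F(20) + F(19) = 6765 + 4181 = 10946
F(22) = F(21) + F(20) = 10946 + 6765 = 17711
F(23) = F(22) + F(21) = 17711 + 10946 = 28657
F(24) = F(23) + F(22) = 28657 + 17711 = 46368
F(25) = F(24) + F(23) = 46368 + 28657 = 75025

75025


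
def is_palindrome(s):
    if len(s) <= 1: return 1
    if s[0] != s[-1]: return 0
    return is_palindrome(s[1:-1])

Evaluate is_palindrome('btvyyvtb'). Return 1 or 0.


is_palindrome('btvyyvtb'): s[0]='b' == s[-1]='b' -> check is_palindrome('tvyyvt')
is_palindrome('tvyyvt'): s[0]='t' == s[-1]='t' -> check is_palindrome('vyyv')
is_palindrome('vyyv'): s[0]='v' == s[-1]='v' -> check is_palindrome('yy')
is_palindrome('yy'): s[0]='y' == s[-1]='y' -> check is_palindrome('')
is_palindrome(''): len <= 1 -> return 1  (base case)
Result: 1 (palindrome)

1


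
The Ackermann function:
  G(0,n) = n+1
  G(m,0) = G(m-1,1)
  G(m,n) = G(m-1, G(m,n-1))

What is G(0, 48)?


G(0, 48) = 49
Result: G(0, 48) = 49

49


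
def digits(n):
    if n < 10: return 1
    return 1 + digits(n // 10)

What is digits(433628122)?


digits(433628122) = 1 + digits(43362812)
digits(43362812) = 1 + digits(4336281)
digits(4336281) = 1 + digits(433628)
digits(433628) = 1 + digits(43362)
digits(43362) = 1 + digits(4336)
digits(4336) = 1 + digits(433)
digits(433) = 1 + digits(43)
digits(43) = 1 + digits(4)
digits(4) = 1  (base case: 4 < 10)
Unwinding: 1 + 1 + 1 + 1 + 1 + 1 + 1 + 1 + 1 = 9

9


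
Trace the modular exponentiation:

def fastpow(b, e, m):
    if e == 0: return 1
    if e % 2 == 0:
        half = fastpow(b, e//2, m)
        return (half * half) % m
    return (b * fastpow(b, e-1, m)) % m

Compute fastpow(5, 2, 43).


fastpow(5, 2, 43): e is even, compute fastpow(5, 1, 43)
  fastpow(5, 1, 43): e is odd, compute fastpow(5, 0, 43)
    fastpow(5, 0, 43) = 1
  (5 * 1) % 43 = 5
half=5, (5*5) % 43 = 25

25


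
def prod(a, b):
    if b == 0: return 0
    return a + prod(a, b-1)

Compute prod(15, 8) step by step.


prod(15, 8) = 15 + prod(15, 7)
prod(15, 7) = 15 + prod(15, 6)
prod(15, 6) = 15 + prod(15, 5)
prod(15, 5) = 15 + prod(15, 4)
prod(15, 4) = 15 + prod(15, 3)
prod(15, 3) = 15 + prod(15, 2)
prod(15, 2) = 15 + prod(15, 1)
prod(15, 1) = 15 + prod(15, 0)
prod(15, 0) = 0  (base case)
Total: 15 + 15 + 15 + 15 + 15 + 15 + 15 + 15 + 0 = 120

120


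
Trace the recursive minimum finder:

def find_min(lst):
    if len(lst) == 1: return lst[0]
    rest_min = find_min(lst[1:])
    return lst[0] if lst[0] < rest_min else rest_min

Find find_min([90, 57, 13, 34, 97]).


find_min([90, 57, 13, 34, 97]): compare 90 with find_min([57, 13, 34, 97])
find_min([57, 13, 34, 97]): compare 57 with find_min([13, 34, 97])
find_min([13, 34, 97]): compare 13 with find_min([34, 97])
find_min([34, 97]): compare 34 with find_min([97])
find_min([97]) = 97  (base case)
Compare 34 with 97 -> 34
Compare 13 with 34 -> 13
Compare 57 with 13 -> 13
Compare 90 with 13 -> 13

13


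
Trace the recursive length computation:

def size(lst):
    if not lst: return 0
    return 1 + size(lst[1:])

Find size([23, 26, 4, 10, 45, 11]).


size([23, 26, 4, 10, 45, 11]) = 1 + size([26, 4, 10, 45, 11])
size([26, 4, 10, 45, 11]) = 1 + size([4, 10, 45, 11])
size([4, 10, 45, 11]) = 1 + size([10, 45, 11])
size([10, 45, 11]) = 1 + size([45, 11])
size([45, 11]) = 1 + size([11])
size([11]) = 1 + size([])
size([]) = 0  (base case)
Unwinding: 1 + 1 + 1 + 1 + 1 + 1 + 0 = 6

6


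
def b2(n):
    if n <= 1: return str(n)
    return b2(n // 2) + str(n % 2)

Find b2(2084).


b2(2084) = b2(1042) + '0'
b2(1042) = b2(521) + '0'
b2(521) = b2(260) + '1'
b2(260) = b2(130) + '0'
b2(130) = b2(65) + '0'
b2(65) = b2(32) + '1'
b2(32) = b2(16) + '0'
b2(16) = b2(8) + '0'
b2(8) = b2(4) + '0'
b2(4) = b2(2) + '0'
b2(2) = b2(1) + '0'
b2(1) = '1'  (base case)
Concatenating: '1' + '0' + '0' + '0' + '0' + '0' + '1' + '0' + '0' + '1' + '0' + '0' = '100000100100'

100000100100


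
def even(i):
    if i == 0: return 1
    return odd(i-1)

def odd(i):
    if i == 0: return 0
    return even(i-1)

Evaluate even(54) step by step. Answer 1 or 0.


even(54) = odd(53)
odd(53) = even(52)
even(52) = odd(51)
odd(51) = even(50)
even(50) = odd(49)
odd(49) = even(48)
even(48) = odd(47)
odd(47) = even(46)
even(46) = odd(45)
odd(45) = even(44)
even(44) = odd(43)
odd(43) = even(42)
even(42) = odd(41)
odd(41) = even(40)
even(40) = odd(39)
odd(39) = even(38)
even(38) = odd(37)
odd(37) = even(36)
even(36) = odd(35)
odd(35) = even(34)
even(34) = odd(33)
odd(33) = even(32)
even(32) = odd(31)
odd(31) = even(30)
even(30) = odd(29)
odd(29) = even(28)
even(28) = odd(27)
odd(27) = even(26)
even(26) = odd(25)
odd(25) = even(24)
even(24) = odd(23)
odd(23) = even(22)
even(22) = odd(21)
odd(21) = even(20)
even(20) = odd(19)
odd(19) = even(18)
even(18) = odd(17)
odd(17) = even(16)
even(16) = odd(15)
odd(15) = even(14)
even(14) = odd(13)
odd(13) = even(12)
even(12) = odd(11)
odd(11) = even(10)
even(10) = odd(9)
odd(9) = even(8)
even(8) = odd(7)
odd(7) = even(6)
even(6) = odd(5)
odd(5) = even(4)
even(4) = odd(3)
odd(3) = even(2)
even(2) = odd(1)
odd(1) = even(0)
even(0) = 1  (base case)
Result: 1

1


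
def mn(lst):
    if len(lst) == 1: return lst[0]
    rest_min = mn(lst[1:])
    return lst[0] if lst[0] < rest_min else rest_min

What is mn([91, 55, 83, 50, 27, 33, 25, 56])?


mn([91, 55, 83, 50, 27, 33, 25, 56]): compare 91 with mn([55, 83, 50, 27, 33, 25, 56])
mn([55, 83, 50, 27, 33, 25, 56]): compare 55 with mn([83, 50, 27, 33, 25, 56])
mn([83, 50, 27, 33, 25, 56]): compare 83 with mn([50, 27, 33, 25, 56])
mn([50, 27, 33, 25, 56]): compare 50 with mn([27, 33, 25, 56])
mn([27, 33, 25, 56]): compare 27 with mn([33, 25, 56])
mn([33, 25, 56]): compare 33 with mn([25, 56])
mn([25, 56]): compare 25 with mn([56])
mn([56]) = 56  (base case)
Compare 25 with 56 -> 25
Compare 33 with 25 -> 25
Compare 27 with 25 -> 25
Compare 50 with 25 -> 25
Compare 83 with 25 -> 25
Compare 55 with 25 -> 25
Compare 91 with 25 -> 25

25


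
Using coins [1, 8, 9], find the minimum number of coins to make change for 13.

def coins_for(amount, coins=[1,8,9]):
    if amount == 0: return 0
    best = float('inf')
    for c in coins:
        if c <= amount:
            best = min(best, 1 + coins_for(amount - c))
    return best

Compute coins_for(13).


Building up with DP:
coins_for(0) = 0
coins_for(1) = min(1+coins_for(0)=1+0=1) = 1
coins_for(2) = min(1+coins_for(1)=1+1=2) = 2
coins_for(3) = min(1+coins_for(2)=1+2=3) = 3
coins_for(4) = min(1+coins_for(3)=1+3=4) = 4
coins_for(5) = min(1+coins_for(4)=1+4=5) = 5
coins_for(6) = min(1+coins_for(5)=1+5=6) = 6
coins_for(7) = min(1+coins_for(6)=1+6=7) = 7
coins_for(8) = min(1+coins_for(7)=1+7=8, 1+coins_for(0)=1+0=1) = 1
coins_for(9) = min(1+coins_for(8)=1+1=2, 1+coins_for(1)=1+1=2, 1+coins_for(0)=1+0=1) = 1
coins_for(10) = min(1+coins_for(9)=1+1=2, 1+coins_for(2)=1+2=3, 1+coins_for(1)=1+1=2) = 2
coins_for(11) = min(1+coins_for(10)=1+2=3, 1+coins_for(3)=1+3=4, 1+coins_for(2)=1+2=3) = 3
coins_for(12) = min(1+coins_for(11)=1+3=4, 1+coins_for(4)=1+4=5, 1+coins_for(3)=1+3=4) = 4
coins_for(13) = min(1+coins_for(12)=1+4=5, 1+coins_for(5)=1+5=6, 1+coins_for(4)=1+4=5) = 5

5


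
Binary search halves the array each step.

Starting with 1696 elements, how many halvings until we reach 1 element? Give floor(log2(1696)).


1696 / 2 = 848
848 / 2 = 424
424 / 2 = 212
212 / 2 = 106
106 / 2 = 53
53 / 2 = 26
26 / 2 = 13
13 / 2 = 6
6 / 2 = 3
3 / 2 = 1
Reached 1 after 10 halvings

10


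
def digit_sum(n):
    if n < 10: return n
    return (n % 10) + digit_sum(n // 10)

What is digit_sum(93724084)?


digit_sum(93724084) = 4 + digit_sum(9372408)
digit_sum(9372408) = 8 + digit_sum(937240)
digit_sum(937240) = 0 + digit_sum(93724)
digit_sum(93724) = 4 + digit_sum(9372)
digit_sum(9372) = 2 + digit_sum(937)
digit_sum(937) = 7 + digit_sum(93)
digit_sum(93) = 3 + digit_sum(9)
digit_sum(9) = 9  (base case)
Total: 4 + 8 + 0 + 4 + 2 + 7 + 3 + 9 = 37

37


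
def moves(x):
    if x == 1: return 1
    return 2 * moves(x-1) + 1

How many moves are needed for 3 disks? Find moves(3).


moves(3) = 2 * moves(2) + 1
moves(2) = 2 * moves(1) + 1
moves(1) = 1  (base case)
moves(2) = 2 * 1 + 1 = 3
moves(3) = 2 * 3 + 1 = 7

7


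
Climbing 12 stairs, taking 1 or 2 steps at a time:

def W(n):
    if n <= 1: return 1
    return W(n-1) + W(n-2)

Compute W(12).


Building up from base cases:
W(0) = 1
W(1) = 1
W(2) = W(1) + W(0) = 1 + 1 = 2
W(3) = W(2) + W(1) = 2 + 1 = 3
W(4) = W(3) + W(2) = 3 + 2 = 5
W(5) = W(4) + W(3) = 5 + 3 = 8
W(6) = W(5) + W(4) = 8 + 5 = 13
W(7) = W(6) + W(5) = 13 + 8 = 21
W(8) = W(7) + W(6) = 21 + 13 = 34
W(9) = W(8) + W(7) = 34 + 21 = 55
W(10) = W(9) + W(8) = 55 + 34 = 89
W(11) = W(10) + W(9) = 89 + 55 = 144
W(12) = W(11) + W(10) = 144 + 89 = 233

233


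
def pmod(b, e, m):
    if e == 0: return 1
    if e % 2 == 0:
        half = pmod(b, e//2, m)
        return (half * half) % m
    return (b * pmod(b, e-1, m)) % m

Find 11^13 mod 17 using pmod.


pmod(11, 13, 17): e is odd, compute pmod(11, 12, 17)
  pmod(11, 12, 17): e is even, compute pmod(11, 6, 17)
    pmod(11, 6, 17): e is even, compute pmod(11, 3, 17)
      pmod(11, 3, 17): e is odd, compute pmod(11, 2, 17)
        pmod(11, 2, 17): e is even, compute pmod(11, 1, 17)
          pmod(11, 1, 17): e is odd, compute pmod(11, 0, 17)
          pmod(11, 0, 17) = 1
          (11 * 1) % 17 = 11
        half=11, (11*11) % 17 = 2
      (11 * 2) % 17 = 5
    half=5, (5*5) % 17 = 8
  half=8, (8*8) % 17 = 13
(11 * 13) % 17 = 7

7


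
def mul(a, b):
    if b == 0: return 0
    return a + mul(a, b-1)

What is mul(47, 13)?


mul(47, 13) = 47 + mul(47, 12)
mul(47, 12) = 47 + mul(47, 11)
mul(47, 11) = 47 + mul(47, 10)
mul(47, 10) = 47 + mul(47, 9)
mul(47, 9) = 47 + mul(47, 8)
mul(47, 8) = 47 + mul(47, 7)
mul(47, 7) = 47 + mul(47, 6)
mul(47, 6) = 47 + mul(47, 5)
mul(47, 5) = 47 + mul(47, 4)
mul(47, 4) = 47 + mul(47, 3)
mul(47, 3) = 47 + mul(47, 2)
mul(47, 2) = 47 + mul(47, 1)
mul(47, 1) = 47 + mul(47, 0)
mul(47, 0) = 0  (base case)
Total: 47 + 47 + 47 + 47 + 47 + 47 + 47 + 47 + 47 + 47 + 47 + 47 + 47 + 0 = 611

611


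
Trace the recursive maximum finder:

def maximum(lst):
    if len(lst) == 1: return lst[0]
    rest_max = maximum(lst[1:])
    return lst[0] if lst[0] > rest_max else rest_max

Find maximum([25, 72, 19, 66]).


maximum([25, 72, 19, 66]): compare 25 with maximum([72, 19, 66])
maximum([72, 19, 66]): compare 72 with maximum([19, 66])
maximum([19, 66]): compare 19 with maximum([66])
maximum([66]) = 66  (base case)
Compare 19 with 66 -> 66
Compare 72 with 66 -> 72
Compare 25 with 72 -> 72

72


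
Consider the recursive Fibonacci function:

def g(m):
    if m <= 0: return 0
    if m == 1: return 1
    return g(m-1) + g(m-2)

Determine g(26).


Computing g(26) bottom-up:
g(0) = 0
g(1) = 1
g(2) = g(1) + g(0) = 1 + 0 = 1
g(3) = g(2) + g(1) = 1 + 1 = 2
g(4) = g(3) + g(2) = 2 + 1 = 3
g(5) = g(4) + g(3) = 3 + 2 = 5
g(6) = g(5) + g(4) = 5 + 3 = 8
g(7) = g(6) + g(5) = 8 + 5 = 13
g(8) = g(7) + g(6) = 13 + 8 = 21
g(9) = g(8) + g(7) = 21 + 13 = 34
g(10) = g(9) + g(8) = 34 + 21 = 55
g(11) = g(10) + g(9) = 55 + 34 = 89
g(12) = g(11) + g(10) = 89 + 55 = 144
g(13) = g(12) + g(11) = 144 + 89 = 233
g(14) = g(13) + g(12) = 233 + 144 = 377
g(15) = g(14) + g(13) = 377 + 233 = 610
g(16) = g(15) + g(14) = 610 + 377 = 987
g(17) = g(16) + g(15) = 987 + 610 = 1597
g(18) = g(17) + g(16) = 1597 + 987 = 2584
g(19) = g(18) + g(17) = 2584 + 1597 = 4181
g(20) = g(19) + g(18) = 4181 + 2584 = 6765
g(21) = g(20) + g(19) = 6765 + 4181 = 10946
g(22) = g(21) + g(20) = 10946 + 6765 = 17711
g(23) = g(22) + g(21) = 17711 + 10946 = 28657
g(24) = g(23) + g(22) = 28657 + 17711 = 46368
g(25) = g(24) + g(23) = 46368 + 28657 = 75025
g(26) = g(25) + g(24) = 75025 + 46368 = 121393

121393


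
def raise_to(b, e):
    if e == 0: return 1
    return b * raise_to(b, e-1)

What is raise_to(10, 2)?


raise_to(10, 2)
= 10 * raise_to(10, 1)
= 10 * 10 * raise_to(10, 0)
= 10 * 10 * 1
= 100

100


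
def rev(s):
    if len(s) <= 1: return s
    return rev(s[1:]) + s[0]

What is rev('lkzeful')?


rev('lkzeful') = rev('kzeful') + 'l'
rev('kzeful') = rev('zeful') + 'k'
rev('zeful') = rev('eful') + 'z'
rev('eful') = rev('ful') + 'e'
rev('ful') = rev('ul') + 'f'
rev('ul') = rev('l') + 'u'
rev('l') = 'l'  (base case)
Concatenating: 'l' + 'u' + 'f' + 'e' + 'z' + 'k' + 'l' = 'lufezkl'

lufezkl


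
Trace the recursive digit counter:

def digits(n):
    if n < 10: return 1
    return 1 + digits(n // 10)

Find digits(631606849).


digits(631606849) = 1 + digits(63160684)
digits(63160684) = 1 + digits(6316068)
digits(6316068) = 1 + digits(631606)
digits(631606) = 1 + digits(63160)
digits(63160) = 1 + digits(6316)
digits(6316) = 1 + digits(631)
digits(631) = 1 + digits(63)
digits(63) = 1 + digits(6)
digits(6) = 1  (base case: 6 < 10)
Unwinding: 1 + 1 + 1 + 1 + 1 + 1 + 1 + 1 + 1 = 9

9


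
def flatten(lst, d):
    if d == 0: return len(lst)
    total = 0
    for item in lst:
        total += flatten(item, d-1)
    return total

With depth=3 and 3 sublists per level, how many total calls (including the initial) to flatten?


At depth 0 (root): 1 call
At depth 1: each of 1 parents calls flatten on 3 children = 3 calls
At depth 2: each of 3 parents calls flatten on 3 children = 9 calls
At depth 3: each of 9 parents calls flatten on 3 children = 27 calls
Total: 1 + 3 + 9 + 27 = 40

40


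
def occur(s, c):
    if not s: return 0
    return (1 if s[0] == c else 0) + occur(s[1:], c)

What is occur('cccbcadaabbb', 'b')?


s[0]='c' != 'b' -> 0
s[0]='c' != 'b' -> 0
s[0]='c' != 'b' -> 0
s[0]='b' == 'b' -> 1
s[0]='c' != 'b' -> 0
s[0]='a' != 'b' -> 0
s[0]='d' != 'b' -> 0
s[0]='a' != 'b' -> 0
s[0]='a' != 'b' -> 0
s[0]='b' == 'b' -> 1
s[0]='b' == 'b' -> 1
s[0]='b' == 'b' -> 1
Sum: 0 + 0 + 0 + 1 + 0 + 0 + 0 + 0 + 0 + 1 + 1 + 1 = 4

4


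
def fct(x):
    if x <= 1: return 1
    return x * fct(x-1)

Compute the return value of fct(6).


fct(6)
= 6 * fct(5)
= 6 * 5 * fct(4)
= 6 * 5 * 4 * fct(3)
= 6 * 5 * 4 * 3 * fct(2)
= 6 * 5 * 4 * 3 * 2 * fct(1)
= 6 * 5 * 4 * 3 * 2 * 1
= 720

720


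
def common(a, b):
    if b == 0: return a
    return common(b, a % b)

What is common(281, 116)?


common(281, 116) = common(116, 49)
common(116, 49) = common(49, 18)
common(49, 18) = common(18, 13)
common(18, 13) = common(13, 5)
common(13, 5) = common(5, 3)
common(5, 3) = common(3, 2)
common(3, 2) = common(2, 1)
common(2, 1) = common(1, 0)
common(1, 0) = 1  (base case)

1


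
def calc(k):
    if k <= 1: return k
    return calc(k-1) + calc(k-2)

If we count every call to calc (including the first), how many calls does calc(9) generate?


Let C(n) = total calls for calc(n)
C(0) = 1, C(1) = 1
C(2) = 1 + C(1) + C(0) = 1 + 1 + 1 = 3
C(3) = 1 + C(2) + C(1) = 1 + 3 + 1 = 5
C(4) = 1 + C(3) + C(2) = 1 + 5 + 3 = 9
C(5) = 1 + C(4) + C(3) = 1 + 9 + 5 = 15
C(6) = 1 + C(5) + C(4) = 1 + 15 + 9 = 25
C(7) = 1 + C(6) + C(5) = 1 + 25 + 15 = 41
C(8) = 1 + C(7) + C(6) = 1 + 41 + 25 = 67
C(9) = 1 + C(8) + C(7) = 1 + 67 + 41 = 109

109


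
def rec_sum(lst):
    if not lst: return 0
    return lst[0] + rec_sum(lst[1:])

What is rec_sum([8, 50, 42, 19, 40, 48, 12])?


rec_sum([8, 50, 42, 19, 40, 48, 12]) = 8 + rec_sum([50, 42, 19, 40, 48, 12])
rec_sum([50, 42, 19, 40, 48, 12]) = 50 + rec_sum([42, 19, 40, 48, 12])
rec_sum([42, 19, 40, 48, 12]) = 42 + rec_sum([19, 40, 48, 12])
rec_sum([19, 40, 48, 12]) = 19 + rec_sum([40, 48, 12])
rec_sum([40, 48, 12]) = 40 + rec_sum([48, 12])
rec_sum([48, 12]) = 48 + rec_sum([12])
rec_sum([12]) = 12 + rec_sum([])
rec_sum([]) = 0  (base case)
Total: 8 + 50 + 42 + 19 + 40 + 48 + 12 + 0 = 219

219


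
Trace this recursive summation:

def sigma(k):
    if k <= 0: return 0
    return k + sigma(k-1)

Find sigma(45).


sigma(45)
= 45 + 44 + 43 + 42 + 41 + 40 + 39 + 38 + 37 + 36 + 35 + 34 + 33 + 32 + 31 + 30 + 29 + 28 + 27 + 26 + 25 + 24 + 23 + 22 + 21 + 20 + 19 + 18 + 17 + 16 + 15 + 14 + 13 + 12 + 11 + 10 + 9 + 8 + 7 + 6 + 5 + 4 + 3 + 2 + 1 + sigma(0)
= 45 + 44 + 43 + 42 + 41 + 40 + 39 + 38 + 37 + 36 + 35 + 34 + 33 + 32 + 31 + 30 + 29 + 28 + 27 + 26 + 25 + 24 + 23 + 22 + 21 + 20 + 19 + 18 + 17 + 16 + 15 + 14 + 13 + 12 + 11 + 10 + 9 + 8 + 7 + 6 + 5 + 4 + 3 + 2 + 1 + 0
= 1035

1035


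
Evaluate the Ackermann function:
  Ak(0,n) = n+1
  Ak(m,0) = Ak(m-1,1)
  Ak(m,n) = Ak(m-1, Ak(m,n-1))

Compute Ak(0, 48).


Ak(0, 48) = 49
Result: Ak(0, 48) = 49

49


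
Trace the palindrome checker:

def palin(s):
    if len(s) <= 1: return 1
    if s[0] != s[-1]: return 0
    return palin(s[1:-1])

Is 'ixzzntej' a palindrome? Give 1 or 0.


palin('ixzzntej'): s[0]='i' != s[-1]='j' -> return 0
Result: 0 (not a palindrome)

0


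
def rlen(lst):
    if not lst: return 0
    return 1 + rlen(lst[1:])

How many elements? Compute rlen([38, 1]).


rlen([38, 1]) = 1 + rlen([1])
rlen([1]) = 1 + rlen([])
rlen([]) = 0  (base case)
Unwinding: 1 + 1 + 0 = 2

2


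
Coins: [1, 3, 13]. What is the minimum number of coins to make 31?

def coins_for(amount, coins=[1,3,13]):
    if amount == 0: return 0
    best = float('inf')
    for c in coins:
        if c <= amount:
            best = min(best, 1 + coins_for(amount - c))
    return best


Building up with DP:
coins_for(0) = 0
coins_for(1) = min(1+coins_for(0)=1+0=1) = 1
coins_for(2) = min(1+coins_for(1)=1+1=2) = 2
coins_for(3) = min(1+coins_for(2)=1+2=3, 1+coins_for(0)=1+0=1) = 1
coins_for(4) = min(1+coins_for(3)=1+1=2, 1+coins_for(1)=1+1=2) = 2
coins_for(5) = min(1+coins_for(4)=1+2=3, 1+coins_for(2)=1+2=3) = 3
coins_for(6) = min(1+coins_for(5)=1+3=4, 1+coins_for(3)=1+1=2) = 2
coins_for(7) = min(1+coins_for(6)=1+2=3, 1+coins_for(4)=1+2=3) = 3
coins_for(8) = min(1+coins_for(7)=1+3=4, 1+coins_for(5)=1+3=4) = 4
coins_for(9) = min(1+coins_for(8)=1+4=5, 1+coins_for(6)=1+2=3) = 3
coins_for(10) = min(1+coins_for(9)=1+3=4, 1+coins_for(7)=1+3=4) = 4
coins_for(11) = min(1+coins_for(10)=1+4=5, 1+coins_for(8)=1+4=5) = 5
coins_for(12) = min(1+coins_for(11)=1+5=6, 1+coins_for(9)=1+3=4) = 4
coins_for(13) = min(1+coins_for(12)=1+4=5, 1+coins_for(10)=1+4=5, 1+coins_for(0)=1+0=1) = 1
coins_for(14) = min(1+coins_for(13)=1+1=2, 1+coins_for(11)=1+5=6, 1+coins_for(1)=1+1=2) = 2
coins_for(15) = min(1+coins_for(14)=1+2=3, 1+coins_for(12)=1+4=5, 1+coins_for(2)=1+2=3) = 3
coins_for(16) = min(1+coins_for(15)=1+3=4, 1+coins_for(13)=1+1=2, 1+coins_for(3)=1+1=2) = 2
coins_for(17) = min(1+coins_for(16)=1+2=3, 1+coins_for(14)=1+2=3, 1+coins_for(4)=1+2=3) = 3
coins_for(18) = min(1+coins_for(17)=1+3=4, 1+coins_for(15)=1+3=4, 1+coins_for(5)=1+3=4) = 4
coins_for(19) = min(1+coins_for(18)=1+4=5, 1+coins_for(16)=1+2=3, 1+coins_for(6)=1+2=3) = 3
coins_for(20) = min(1+coins_for(19)=1+3=4, 1+coins_for(17)=1+3=4, 1+coins_for(7)=1+3=4) = 4
coins_for(21) = min(1+coins_for(20)=1+4=5, 1+coins_for(18)=1+4=5, 1+coins_for(8)=1+4=5) = 5
coins_for(22) = min(1+coins_for(21)=1+5=6, 1+coins_for(19)=1+3=4, 1+coins_for(9)=1+3=4) = 4
coins_for(23) = min(1+coins_for(22)=1+4=5, 1+coins_for(20)=1+4=5, 1+coins_for(10)=1+4=5) = 5
coins_for(24) = min(1+coins_for(23)=1+5=6, 1+coins_for(21)=1+5=6, 1+coins_for(11)=1+5=6) = 6
coins_for(25) = min(1+coins_for(24)=1+6=7, 1+coins_for(22)=1+4=5, 1+coins_for(12)=1+4=5) = 5
coins_for(26) = min(1+coins_for(25)=1+5=6, 1+coins_for(23)=1+5=6, 1+coins_for(13)=1+1=2) = 2
coins_for(27) = min(1+coins_for(26)=1+2=3, 1+coins_for(24)=1+6=7, 1+coins_for(14)=1+2=3) = 3
coins_for(28) = min(1+coins_for(27)=1+3=4, 1+coins_for(25)=1+5=6, 1+coins_for(15)=1+3=4) = 4
coins_for(29) = min(1+coins_for(28)=1+4=5, 1+coins_for(26)=1+2=3, 1+coins_for(16)=1+2=3) = 3
coins_for(30) = min(1+coins_for(29)=1+3=4, 1+coins_for(27)=1+3=4, 1+coins_for(17)=1+3=4) = 4
coins_for(31) = min(1+coins_for(30)=1+4=5, 1+coins_for(28)=1+4=5, 1+coins_for(18)=1+4=5) = 5

5


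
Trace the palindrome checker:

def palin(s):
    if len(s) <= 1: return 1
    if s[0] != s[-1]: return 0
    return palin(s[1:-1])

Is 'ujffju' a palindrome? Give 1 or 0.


palin('ujffju'): s[0]='u' == s[-1]='u' -> check palin('jffj')
palin('jffj'): s[0]='j' == s[-1]='j' -> check palin('ff')
palin('ff'): s[0]='f' == s[-1]='f' -> check palin('')
palin(''): len <= 1 -> return 1  (base case)
Result: 1 (palindrome)

1


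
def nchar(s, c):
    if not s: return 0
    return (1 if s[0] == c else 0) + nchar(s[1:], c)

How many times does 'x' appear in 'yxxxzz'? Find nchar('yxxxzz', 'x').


s[0]='y' != 'x' -> 0
s[0]='x' == 'x' -> 1
s[0]='x' == 'x' -> 1
s[0]='x' == 'x' -> 1
s[0]='z' != 'x' -> 0
s[0]='z' != 'x' -> 0
Sum: 0 + 1 + 1 + 1 + 0 + 0 = 3

3


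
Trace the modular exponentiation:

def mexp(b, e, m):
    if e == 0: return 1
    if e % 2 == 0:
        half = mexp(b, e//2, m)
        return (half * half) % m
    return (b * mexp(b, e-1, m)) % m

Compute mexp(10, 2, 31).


mexp(10, 2, 31): e is even, compute mexp(10, 1, 31)
  mexp(10, 1, 31): e is odd, compute mexp(10, 0, 31)
    mexp(10, 0, 31) = 1
  (10 * 1) % 31 = 10
half=10, (10*10) % 31 = 7

7


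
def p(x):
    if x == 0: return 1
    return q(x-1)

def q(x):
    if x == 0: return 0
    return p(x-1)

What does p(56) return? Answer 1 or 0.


p(56) = q(55)
q(55) = p(54)
p(54) = q(53)
q(53) = p(52)
p(52) = q(51)
q(51) = p(50)
p(50) = q(49)
q(49) = p(48)
p(48) = q(47)
q(47) = p(46)
p(46) = q(45)
q(45) = p(44)
p(44) = q(43)
q(43) = p(42)
p(42) = q(41)
q(41) = p(40)
p(40) = q(39)
q(39) = p(38)
p(38) = q(37)
q(37) = p(36)
p(36) = q(35)
q(35) = p(34)
p(34) = q(33)
q(33) = p(32)
p(32) = q(31)
q(31) = p(30)
p(30) = q(29)
q(29) = p(28)
p(28) = q(27)
q(27) = p(26)
p(26) = q(25)
q(25) = p(24)
p(24) = q(23)
q(23) = p(22)
p(22) = q(21)
q(21) = p(20)
p(20) = q(19)
q(19) = p(18)
p(18) = q(17)
q(17) = p(16)
p(16) = q(15)
q(15) = p(14)
p(14) = q(13)
q(13) = p(12)
p(12) = q(11)
q(11) = p(10)
p(10) = q(9)
q(9) = p(8)
p(8) = q(7)
q(7) = p(6)
p(6) = q(5)
q(5) = p(4)
p(4) = q(3)
q(3) = p(2)
p(2) = q(1)
q(1) = p(0)
p(0) = 1  (base case)
Result: 1

1


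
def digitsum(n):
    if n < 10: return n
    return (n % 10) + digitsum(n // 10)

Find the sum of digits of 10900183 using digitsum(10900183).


digitsum(10900183) = 3 + digitsum(1090018)
digitsum(1090018) = 8 + digitsum(109001)
digitsum(109001) = 1 + digitsum(10900)
digitsum(10900) = 0 + digitsum(1090)
digitsum(1090) = 0 + digitsum(109)
digitsum(109) = 9 + digitsum(10)
digitsum(10) = 0 + digitsum(1)
digitsum(1) = 1  (base case)
Total: 3 + 8 + 1 + 0 + 0 + 9 + 0 + 1 = 22

22


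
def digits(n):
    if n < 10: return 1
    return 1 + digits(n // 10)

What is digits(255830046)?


digits(255830046) = 1 + digits(25583004)
digits(25583004) = 1 + digits(2558300)
digits(2558300) = 1 + digits(255830)
digits(255830) = 1 + digits(25583)
digits(25583) = 1 + digits(2558)
digits(2558) = 1 + digits(255)
digits(255) = 1 + digits(25)
digits(25) = 1 + digits(2)
digits(2) = 1  (base case: 2 < 10)
Unwinding: 1 + 1 + 1 + 1 + 1 + 1 + 1 + 1 + 1 = 9

9


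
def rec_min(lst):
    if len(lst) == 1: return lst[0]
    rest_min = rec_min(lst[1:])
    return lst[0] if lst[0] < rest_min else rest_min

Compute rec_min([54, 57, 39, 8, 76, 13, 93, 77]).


rec_min([54, 57, 39, 8, 76, 13, 93, 77]): compare 54 with rec_min([57, 39, 8, 76, 13, 93, 77])
rec_min([57, 39, 8, 76, 13, 93, 77]): compare 57 with rec_min([39, 8, 76, 13, 93, 77])
rec_min([39, 8, 76, 13, 93, 77]): compare 39 with rec_min([8, 76, 13, 93, 77])
rec_min([8, 76, 13, 93, 77]): compare 8 with rec_min([76, 13, 93, 77])
rec_min([76, 13, 93, 77]): compare 76 with rec_min([13, 93, 77])
rec_min([13, 93, 77]): compare 13 with rec_min([93, 77])
rec_min([93, 77]): compare 93 with rec_min([77])
rec_min([77]) = 77  (base case)
Compare 93 with 77 -> 77
Compare 13 with 77 -> 13
Compare 76 with 13 -> 13
Compare 8 with 13 -> 8
Compare 39 with 8 -> 8
Compare 57 with 8 -> 8
Compare 54 with 8 -> 8

8


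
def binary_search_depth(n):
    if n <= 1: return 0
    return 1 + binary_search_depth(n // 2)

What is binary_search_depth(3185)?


3185 / 2 = 1592
1592 / 2 = 796
796 / 2 = 398
398 / 2 = 199
199 / 2 = 99
99 / 2 = 49
49 / 2 = 24
24 / 2 = 12
12 / 2 = 6
6 / 2 = 3
3 / 2 = 1
Reached 1 after 11 halvings

11


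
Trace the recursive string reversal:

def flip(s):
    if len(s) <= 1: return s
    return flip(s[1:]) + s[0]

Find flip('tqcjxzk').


flip('tqcjxzk') = flip('qcjxzk') + 't'
flip('qcjxzk') = flip('cjxzk') + 'q'
flip('cjxzk') = flip('jxzk') + 'c'
flip('jxzk') = flip('xzk') + 'j'
flip('xzk') = flip('zk') + 'x'
flip('zk') = flip('k') + 'z'
flip('k') = 'k'  (base case)
Concatenating: 'k' + 'z' + 'x' + 'j' + 'c' + 'q' + 't' = 'kzxjcqt'

kzxjcqt


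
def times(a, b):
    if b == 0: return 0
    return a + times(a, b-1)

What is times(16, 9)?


times(16, 9) = 16 + times(16, 8)
times(16, 8) = 16 + times(16, 7)
times(16, 7) = 16 + times(16, 6)
times(16, 6) = 16 + times(16, 5)
times(16, 5) = 16 + times(16, 4)
times(16, 4) = 16 + times(16, 3)
times(16, 3) = 16 + times(16, 2)
times(16, 2) = 16 + times(16, 1)
times(16, 1) = 16 + times(16, 0)
times(16, 0) = 0  (base case)
Total: 16 + 16 + 16 + 16 + 16 + 16 + 16 + 16 + 16 + 0 = 144

144


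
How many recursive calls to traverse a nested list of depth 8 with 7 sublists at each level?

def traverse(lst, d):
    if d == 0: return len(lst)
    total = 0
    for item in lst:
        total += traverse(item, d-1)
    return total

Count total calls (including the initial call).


At depth 0 (root): 1 call
At depth 1: each of 1 parents calls traverse on 7 children = 7 calls
At depth 2: each of 7 parents calls traverse on 7 children = 49 calls
At depth 3: each of 49 parents calls traverse on 7 children = 343 calls
At depth 4: each of 343 parents calls traverse on 7 children = 2401 calls
At depth 5: each of 2401 parents calls traverse on 7 children = 16807 calls
At depth 6: each of 16807 parents calls traverse on 7 children = 117649 calls
At depth 7: each of 117649 parents calls traverse on 7 children = 823543 calls
At depth 8: each of 823543 parents calls traverse on 7 children = 5764801 calls
Total: 1 + 7 + 49 + 343 + 2401 + 16807 + 117649 + 823543 + 5764801 = 6725601

6725601


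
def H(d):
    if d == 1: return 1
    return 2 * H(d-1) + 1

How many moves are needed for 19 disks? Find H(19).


H(19) = 2 * H(18) + 1
H(18) = 2 * H(17) + 1
H(17) = 2 * H(16) + 1
H(16) = 2 * H(15) + 1
H(15) = 2 * H(14) + 1
H(14) = 2 * H(13) + 1
H(13) = 2 * H(12) + 1
H(12) = 2 * H(11) + 1
H(11) = 2 * H(10) + 1
H(10) = 2 * H(9) + 1
H(9) = 2 * H(8) + 1
H(8) = 2 * H(7) + 1
H(7) = 2 * H(6) + 1
H(6) = 2 * H(5) + 1
H(5) = 2 * H(4) + 1
H(4) = 2 * H(3) + 1
H(3) = 2 * H(2) + 1
H(2) = 2 * H(1) + 1
H(1) = 1  (base case)
H(2) = 2 * 1 + 1 = 3
H(3) = 2 * 3 + 1 = 7
H(4) = 2 * 7 + 1 = 15
H(5) = 2 * 15 + 1 = 31
H(6) = 2 * 31 + 1 = 63
H(7) = 2 * 63 + 1 = 127
H(8) = 2 * 127 + 1 = 255
H(9) = 2 * 255 + 1 = 511
H(10) = 2 * 511 + 1 = 1023
H(11) = 2 * 1023 + 1 = 2047
H(12) = 2 * 2047 + 1 = 4095
H(13) = 2 * 4095 + 1 = 8191
H(14) = 2 * 8191 + 1 = 16383
H(15) = 2 * 16383 + 1 = 32767
H(16) = 2 * 32767 + 1 = 65535
H(17) = 2 * 65535 + 1 = 131071
H(18) = 2 * 131071 + 1 = 262143
H(19) = 2 * 262143 + 1 = 524287

524287


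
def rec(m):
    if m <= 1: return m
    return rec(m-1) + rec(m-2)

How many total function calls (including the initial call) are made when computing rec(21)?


Let C(n) = total calls for rec(n)
C(0) = 1, C(1) = 1
C(2) = 1 + C(1) + C(0) = 1 + 1 + 1 = 3
C(3) = 1 + C(2) + C(1) = 1 + 3 + 1 = 5
C(4) = 1 + C(3) + C(2) = 1 + 5 + 3 = 9
C(5) = 1 + C(4) + C(3) = 1 + 9 + 5 = 15
C(6) = 1 + C(5) + C(4) = 1 + 15 + 9 = 25
C(7) = 1 + C(6) + C(5) = 1 + 25 + 15 = 41
C(8) = 1 + C(7) + C(6) = 1 + 41 + 25 = 67
C(9) = 1 + C(8) + C(7) = 1 + 67 + 41 = 109
C(10) = 1 + C(9) + C(8) = 1 + 109 + 67 = 177
C(11) = 1 + C(10) + C(9) = 1 + 177 + 109 = 287
C(12) = 1 + C(11) + C(10) = 1 + 287 + 177 = 465
C(13) = 1 + C(12) + C(11) = 1 + 465 + 287 = 753
C(14) = 1 + C(13) + C(12) = 1 + 753 + 465 = 1219
C(15) = 1 + C(14) + C(13) = 1 + 1219 + 753 = 1973
C(16) = 1 + C(15) + C(14) = 1 + 1973 + 1219 = 3193
C(17) = 1 + C(16) + C(15) = 1 + 3193 + 1973 = 5167
C(18) = 1 + C(17) + C(16) = 1 + 5167 + 3193 = 8361
C(19) = 1 + C(18) + C(17) = 1 + 8361 + 5167 = 13529
C(20) = 1 + C(19) + C(18) = 1 + 13529 + 8361 = 21891
C(21) = 1 + C(20) + C(19) = 1 + 21891 + 13529 = 35421

35421


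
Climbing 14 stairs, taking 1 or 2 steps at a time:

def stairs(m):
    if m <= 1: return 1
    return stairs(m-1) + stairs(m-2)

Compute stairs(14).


Building up from base cases:
stairs(0) = 1
stairs(1) = 1
stairs(2) = stairs(1) + stairs(0) = 1 + 1 = 2
stairs(3) = stairs(2) + stairs(1) = 2 + 1 = 3
stairs(4) = stairs(3) + stairs(2) = 3 + 2 = 5
stairs(5) = stairs(4) + stairs(3) = 5 + 3 = 8
stairs(6) = stairs(5) + stairs(4) = 8 + 5 = 13
stairs(7) = stairs(6) + stairs(5) = 13 + 8 = 21
stairs(8) = stairs(7) + stairs(6) = 21 + 13 = 34
stairs(9) = stairs(8) + stairs(7) = 34 + 21 = 55
stairs(10) = stairs(9) + stairs(8) = 55 + 34 = 89
stairs(11) = stairs(10) + stairs(9) = 89 + 55 = 144
stairs(12) = stairs(11) + stairs(10) = 144 + 89 = 233
stairs(13) = stairs(12) + stairs(11) = 233 + 144 = 377
stairs(14) = stairs(13) + stairs(12) = 377 + 233 = 610

610


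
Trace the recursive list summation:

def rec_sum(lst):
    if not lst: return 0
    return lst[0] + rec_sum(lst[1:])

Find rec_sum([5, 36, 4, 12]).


rec_sum([5, 36, 4, 12]) = 5 + rec_sum([36, 4, 12])
rec_sum([36, 4, 12]) = 36 + rec_sum([4, 12])
rec_sum([4, 12]) = 4 + rec_sum([12])
rec_sum([12]) = 12 + rec_sum([])
rec_sum([]) = 0  (base case)
Total: 5 + 36 + 4 + 12 + 0 = 57

57


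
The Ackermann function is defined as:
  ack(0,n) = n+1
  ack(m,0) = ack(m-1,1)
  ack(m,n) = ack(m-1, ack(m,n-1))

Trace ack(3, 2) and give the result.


ack(3, 2) = ack(2, ack(3, 1))
  ack(3, 1) = ack(2, ack(3, 0))
    ack(3, 0) = ack(2, 1)
      ack(2, 1) = ack(1, ack(2, 0))
        ack(2, 0) = ack(1, 1)
          ack(1, 1) = ack(0, ack(1, 0))
          ack(1, 0) = ack(0, 1)
          ack(0, 1) = 2
            = ack(0, 2)
          ack(0, 2) = 3
        = ack(1, 3)
        ack(1, 3) = ack(0, ack(1, 2))
          ack(1, 2) = ack(0, ack(1, 1))
          ack(1, 1) = ack(0, ack(1, 0))
          ack(1, 0) = ack(0, 1)
          ack(0, 1) = 2
            = ack(0, 2)
          ack(0, 2) = 3
            = ack(0, 3)
          ack(0, 3) = 4
          = ack(0, 4)
          ack(0, 4) = 5
    = ack(2, 5)
    ack(2, 5) = ack(1, ack(2, 4))
      ack(2, 4) = ack(1, ack(2, 3))
... (trace truncated)
Result: ack(3, 2) = 29

29


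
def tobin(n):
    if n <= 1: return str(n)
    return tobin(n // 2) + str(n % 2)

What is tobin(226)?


tobin(226) = tobin(113) + '0'
tobin(113) = tobin(56) + '1'
tobin(56) = tobin(28) + '0'
tobin(28) = tobin(14) + '0'
tobin(14) = tobin(7) + '0'
tobin(7) = tobin(3) + '1'
tobin(3) = tobin(1) + '1'
tobin(1) = '1'  (base case)
Concatenating: '1' + '1' + '1' + '0' + '0' + '0' + '1' + '0' = '11100010'

11100010


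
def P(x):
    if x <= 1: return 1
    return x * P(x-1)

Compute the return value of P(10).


P(10)
= 10 * P(9)
= 10 * 9 * P(8)
= 10 * 9 * 8 * P(7)
= 10 * 9 * 8 * 7 * P(6)
= 10 * 9 * 8 * 7 * 6 * P(5)
= 10 * 9 * 8 * 7 * 6 * 5 * P(4)
= 10 * 9 * 8 * 7 * 6 * 5 * 4 * P(3)
= 10 * 9 * 8 * 7 * 6 * 5 * 4 * 3 * P(2)
= 10 * 9 * 8 * 7 * 6 * 5 * 4 * 3 * 2 * P(1)
= 10 * 9 * 8 * 7 * 6 * 5 * 4 * 3 * 2 * 1
= 3628800

3628800


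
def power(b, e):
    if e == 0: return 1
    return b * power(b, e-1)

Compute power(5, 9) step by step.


power(5, 9)
= 5 * power(5, 8)
= 5 * 5 * power(5, 7)
= 5 * 5 * 5 * power(5, 6)
= 5 * 5 * 5 * 5 * power(5, 5)
= 5 * 5 * 5 * 5 * 5 * power(5, 4)
= 5 * 5 * 5 * 5 * 5 * 5 * power(5, 3)
= 5 * 5 * 5 * 5 * 5 * 5 * 5 * power(5, 2)
= 5 * 5 * 5 * 5 * 5 * 5 * 5 * 5 * power(5, 1)
= 5 * 5 * 5 * 5 * 5 * 5 * 5 * 5 * 5 * power(5, 0)
= 5 * 5 * 5 * 5 * 5 * 5 * 5 * 5 * 5 * 1
= 1953125

1953125


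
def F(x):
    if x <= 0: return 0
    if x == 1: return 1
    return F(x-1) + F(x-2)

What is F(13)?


Computing F(13) bottom-up:
F(0) = 0
F(1) = 1
F(2) = F(1) + F(0) = 1 + 0 = 1
F(3) = F(2) + F(1) = 1 + 1 = 2
F(4) = F(3) + F(2) = 2 + 1 = 3
F(5) = F(4) + F(3) = 3 + 2 = 5
F(6) = F(5) + F(4) = 5 + 3 = 8
F(7) = F(6) + F(5) = 8 + 5 = 13
F(8) = F(7) + F(6) = 13 + 8 = 21
F(9) = F(8) + F(7) = 21 + 13 = 34
F(10) = F(9) + F(8) = 34 + 21 = 55
F(11) = F(10) + F(9) = 55 + 34 = 89
F(12) = F(11) + F(10) = 89 + 55 = 144
F(13) = F(12) + F(11) = 144 + 89 = 233

233


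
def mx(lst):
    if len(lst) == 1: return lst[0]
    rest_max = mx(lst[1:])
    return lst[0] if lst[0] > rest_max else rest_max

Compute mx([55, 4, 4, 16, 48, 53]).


mx([55, 4, 4, 16, 48, 53]): compare 55 with mx([4, 4, 16, 48, 53])
mx([4, 4, 16, 48, 53]): compare 4 with mx([4, 16, 48, 53])
mx([4, 16, 48, 53]): compare 4 with mx([16, 48, 53])
mx([16, 48, 53]): compare 16 with mx([48, 53])
mx([48, 53]): compare 48 with mx([53])
mx([53]) = 53  (base case)
Compare 48 with 53 -> 53
Compare 16 with 53 -> 53
Compare 4 with 53 -> 53
Compare 4 with 53 -> 53
Compare 55 with 53 -> 55

55


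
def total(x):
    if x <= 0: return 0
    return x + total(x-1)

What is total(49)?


total(49)
= 49 + 48 + 47 + 46 + 45 + 44 + 43 + 42 + 41 + 40 + 39 + 38 + 37 + 36 + 35 + 34 + 33 + 32 + 31 + 30 + 29 + 28 + 27 + 26 + 25 + 24 + 23 + 22 + 21 + 20 + 19 + 18 + 17 + 16 + 15 + 14 + 13 + 12 + 11 + 10 + 9 + 8 + 7 + 6 + 5 + 4 + 3 + 2 + 1 + total(0)
= 49 + 48 + 47 + 46 + 45 + 44 + 43 + 42 + 41 + 40 + 39 + 38 + 37 + 36 + 35 + 34 + 33 + 32 + 31 + 30 + 29 + 28 + 27 + 26 + 25 + 24 + 23 + 22 + 21 + 20 + 19 + 18 + 17 + 16 + 15 + 14 + 13 + 12 + 11 + 10 + 9 + 8 + 7 + 6 + 5 + 4 + 3 + 2 + 1 + 0
= 1225

1225


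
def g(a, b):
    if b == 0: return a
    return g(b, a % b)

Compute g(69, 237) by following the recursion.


g(69, 237) = g(237, 69)
g(237, 69) = g(69, 30)
g(69, 30) = g(30, 9)
g(30, 9) = g(9, 3)
g(9, 3) = g(3, 0)
g(3, 0) = 3  (base case)

3


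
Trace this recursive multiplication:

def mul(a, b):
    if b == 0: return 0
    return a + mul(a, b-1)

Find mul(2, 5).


mul(2, 5) = 2 + mul(2, 4)
mul(2, 4) = 2 + mul(2, 3)
mul(2, 3) = 2 + mul(2, 2)
mul(2, 2) = 2 + mul(2, 1)
mul(2, 1) = 2 + mul(2, 0)
mul(2, 0) = 0  (base case)
Total: 2 + 2 + 2 + 2 + 2 + 0 = 10

10


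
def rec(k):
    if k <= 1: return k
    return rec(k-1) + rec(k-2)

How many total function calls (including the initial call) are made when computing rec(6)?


Let C(n) = total calls for rec(n)
C(0) = 1, C(1) = 1
C(2) = 1 + C(1) + C(0) = 1 + 1 + 1 = 3
C(3) = 1 + C(2) + C(1) = 1 + 3 + 1 = 5
C(4) = 1 + C(3) + C(2) = 1 + 5 + 3 = 9
C(5) = 1 + C(4) + C(3) = 1 + 9 + 5 = 15
C(6) = 1 + C(5) + C(4) = 1 + 15 + 9 = 25

25


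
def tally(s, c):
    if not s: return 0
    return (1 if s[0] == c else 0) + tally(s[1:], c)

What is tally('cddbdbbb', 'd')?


s[0]='c' != 'd' -> 0
s[0]='d' == 'd' -> 1
s[0]='d' == 'd' -> 1
s[0]='b' != 'd' -> 0
s[0]='d' == 'd' -> 1
s[0]='b' != 'd' -> 0
s[0]='b' != 'd' -> 0
s[0]='b' != 'd' -> 0
Sum: 0 + 1 + 1 + 0 + 1 + 0 + 0 + 0 = 3

3


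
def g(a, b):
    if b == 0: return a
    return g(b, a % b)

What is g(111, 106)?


g(111, 106) = g(106, 5)
g(106, 5) = g(5, 1)
g(5, 1) = g(1, 0)
g(1, 0) = 1  (base case)

1


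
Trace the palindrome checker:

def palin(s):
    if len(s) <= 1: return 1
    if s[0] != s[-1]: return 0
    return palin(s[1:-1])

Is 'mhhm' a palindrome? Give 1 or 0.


palin('mhhm'): s[0]='m' == s[-1]='m' -> check palin('hh')
palin('hh'): s[0]='h' == s[-1]='h' -> check palin('')
palin(''): len <= 1 -> return 1  (base case)
Result: 1 (palindrome)

1


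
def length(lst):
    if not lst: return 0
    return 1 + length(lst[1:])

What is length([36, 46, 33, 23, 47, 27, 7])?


length([36, 46, 33, 23, 47, 27, 7]) = 1 + length([46, 33, 23, 47, 27, 7])
length([46, 33, 23, 47, 27, 7]) = 1 + length([33, 23, 47, 27, 7])
length([33, 23, 47, 27, 7]) = 1 + length([23, 47, 27, 7])
length([23, 47, 27, 7]) = 1 + length([47, 27, 7])
length([47, 27, 7]) = 1 + length([27, 7])
length([27, 7]) = 1 + length([7])
length([7]) = 1 + length([])
length([]) = 0  (base case)
Unwinding: 1 + 1 + 1 + 1 + 1 + 1 + 1 + 0 = 7

7


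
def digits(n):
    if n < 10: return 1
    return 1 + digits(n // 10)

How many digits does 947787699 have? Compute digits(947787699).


digits(947787699) = 1 + digits(94778769)
digits(94778769) = 1 + digits(9477876)
digits(9477876) = 1 + digits(947787)
digits(947787) = 1 + digits(94778)
digits(94778) = 1 + digits(9477)
digits(9477) = 1 + digits(947)
digits(947) = 1 + digits(94)
digits(94) = 1 + digits(9)
digits(9) = 1  (base case: 9 < 10)
Unwinding: 1 + 1 + 1 + 1 + 1 + 1 + 1 + 1 + 1 = 9

9


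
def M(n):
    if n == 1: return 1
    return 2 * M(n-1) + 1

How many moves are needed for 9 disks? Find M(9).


M(9) = 2 * M(8) + 1
M(8) = 2 * M(7) + 1
M(7) = 2 * M(6) + 1
M(6) = 2 * M(5) + 1
M(5) = 2 * M(4) + 1
M(4) = 2 * M(3) + 1
M(3) = 2 * M(2) + 1
M(2) = 2 * M(1) + 1
M(1) = 1  (base case)
M(2) = 2 * 1 + 1 = 3
M(3) = 2 * 3 + 1 = 7
M(4) = 2 * 7 + 1 = 15
M(5) = 2 * 15 + 1 = 31
M(6) = 2 * 31 + 1 = 63
M(7) = 2 * 63 + 1 = 127
M(8) = 2 * 127 + 1 = 255
M(9) = 2 * 255 + 1 = 511

511


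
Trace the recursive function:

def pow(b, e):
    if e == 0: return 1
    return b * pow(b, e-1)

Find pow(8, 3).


pow(8, 3)
= 8 * pow(8, 2)
= 8 * 8 * pow(8, 1)
= 8 * 8 * 8 * pow(8, 0)
= 8 * 8 * 8 * 1
= 512

512


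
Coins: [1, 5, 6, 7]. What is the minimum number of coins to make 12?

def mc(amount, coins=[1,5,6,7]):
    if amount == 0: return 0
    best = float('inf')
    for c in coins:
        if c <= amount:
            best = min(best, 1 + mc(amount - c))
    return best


Building up with DP:
mc(0) = 0
mc(1) = min(1+mc(0)=1+0=1) = 1
mc(2) = min(1+mc(1)=1+1=2) = 2
mc(3) = min(1+mc(2)=1+2=3) = 3
mc(4) = min(1+mc(3)=1+3=4) = 4
mc(5) = min(1+mc(4)=1+4=5, 1+mc(0)=1+0=1) = 1
mc(6) = min(1+mc(5)=1+1=2, 1+mc(1)=1+1=2, 1+mc(0)=1+0=1) = 1
mc(7) = min(1+mc(6)=1+1=2, 1+mc(2)=1+2=3, 1+mc(1)=1+1=2, 1+mc(0)=1+0=1) = 1
mc(8) = min(1+mc(7)=1+1=2, 1+mc(3)=1+3=4, 1+mc(2)=1+2=3, 1+mc(1)=1+1=2) = 2
mc(9) = min(1+mc(8)=1+2=3, 1+mc(4)=1+4=5, 1+mc(3)=1+3=4, 1+mc(2)=1+2=3) = 3
mc(10) = min(1+mc(9)=1+3=4, 1+mc(5)=1+1=2, 1+mc(4)=1+4=5, 1+mc(3)=1+3=4) = 2
mc(11) = min(1+mc(10)=1+2=3, 1+mc(6)=1+1=2, 1+mc(5)=1+1=2, 1+mc(4)=1+4=5) = 2
mc(12) = min(1+mc(11)=1+2=3, 1+mc(7)=1+1=2, 1+mc(6)=1+1=2, 1+mc(5)=1+1=2) = 2

2


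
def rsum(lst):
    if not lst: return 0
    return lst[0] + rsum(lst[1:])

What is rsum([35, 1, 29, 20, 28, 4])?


rsum([35, 1, 29, 20, 28, 4]) = 35 + rsum([1, 29, 20, 28, 4])
rsum([1, 29, 20, 28, 4]) = 1 + rsum([29, 20, 28, 4])
rsum([29, 20, 28, 4]) = 29 + rsum([20, 28, 4])
rsum([20, 28, 4]) = 20 + rsum([28, 4])
rsum([28, 4]) = 28 + rsum([4])
rsum([4]) = 4 + rsum([])
rsum([]) = 0  (base case)
Total: 35 + 1 + 29 + 20 + 28 + 4 + 0 = 117

117


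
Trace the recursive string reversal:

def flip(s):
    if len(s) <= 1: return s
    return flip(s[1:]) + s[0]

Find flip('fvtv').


flip('fvtv') = flip('vtv') + 'f'
flip('vtv') = flip('tv') + 'v'
flip('tv') = flip('v') + 't'
flip('v') = 'v'  (base case)
Concatenating: 'v' + 't' + 'v' + 'f' = 'vtvf'

vtvf


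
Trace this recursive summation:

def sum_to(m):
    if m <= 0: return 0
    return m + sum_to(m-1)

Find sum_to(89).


sum_to(89)
= 89 + 88 + 87 + 86 + 85 + 84 + 83 + 82 + 81 + 80 + 79 + 78 + 77 + 76 + 75 + 74 + 73 + 72 + 71 + 70 + 69 + 68 + 67 + 66 + 65 + 64 + 63 + 62 + 61 + 60 + 59 + 58 + 57 + 56 + 55 + 54 + 53 + 52 + 51 + 50 + 49 + 48 + 47 + 46 + 45 + 44 + 43 + 42 + 41 + 40 + 39 + 38 + 37 + 36 + 35 + 34 + 33 + 32 + 31 + 30 + 29 + 28 + 27 + 26 + 25 + 24 + 23 + 22 + 21 + 20 + 19 + 18 + 17 + 16 + 15 + 14 + 13 + 12 + 11 + 10 + 9 + 8 + 7 + 6 + 5 + 4 + 3 + 2 + 1 + sum_to(0)
= 89 + 88 + 87 + 86 + 85 + 84 + 83 + 82 + 81 + 80 + 79 + 78 + 77 + 76 + 75 + 74 + 73 + 72 + 71 + 70 + 69 + 68 + 67 + 66 + 65 + 64 + 63 + 62 + 61 + 60 + 59 + 58 + 57 + 56 + 55 + 54 + 53 + 52 + 51 + 50 + 49 + 48 + 47 + 46 + 45 + 44 + 43 + 42 + 41 + 40 + 39 + 38 + 37 + 36 + 35 + 34 + 33 + 32 + 31 + 30 + 29 + 28 + 27 + 26 + 25 + 24 + 23 + 22 + 21 + 20 + 19 + 18 + 17 + 16 + 15 + 14 + 13 + 12 + 11 + 10 + 9 + 8 + 7 + 6 + 5 + 4 + 3 + 2 + 1 + 0
= 4005

4005
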